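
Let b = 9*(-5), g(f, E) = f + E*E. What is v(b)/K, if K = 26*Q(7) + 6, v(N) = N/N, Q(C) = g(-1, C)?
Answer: 1/1254 ≈ 0.00079745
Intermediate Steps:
g(f, E) = f + E²
b = -45
Q(C) = -1 + C²
v(N) = 1
K = 1254 (K = 26*(-1 + 7²) + 6 = 26*(-1 + 49) + 6 = 26*48 + 6 = 1248 + 6 = 1254)
v(b)/K = 1/1254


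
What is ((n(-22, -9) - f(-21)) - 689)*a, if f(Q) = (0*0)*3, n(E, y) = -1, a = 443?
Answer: -305670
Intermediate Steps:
f(Q) = 0 (f(Q) = 0*3 = 0)
((n(-22, -9) - f(-21)) - 689)*a = ((-1 - 1*0) - 689)*443 = ((-1 + 0) - 689)*443 = (-1 - 689)*443 = -690*443 = -305670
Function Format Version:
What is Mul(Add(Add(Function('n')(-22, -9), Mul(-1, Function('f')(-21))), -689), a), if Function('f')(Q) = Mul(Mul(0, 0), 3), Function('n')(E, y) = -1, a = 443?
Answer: -305670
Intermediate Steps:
Function('f')(Q) = 0 (Function('f')(Q) = Mul(0, 3) = 0)
Mul(Add(Add(Function('n')(-22, -9), Mul(-1, Function('f')(-21))), -689), a) = Mul(Add(Add(-1, Mul(-1, 0)), -689), 443) = Mul(Add(Add(-1, 0), -689), 443) = Mul(Add(-1, -689), 443) = Mul(-690, 443) = -305670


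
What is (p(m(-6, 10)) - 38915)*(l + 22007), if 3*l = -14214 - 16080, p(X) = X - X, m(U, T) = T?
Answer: -463438735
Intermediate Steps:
p(X) = 0
l = -10098 (l = (-14214 - 16080)/3 = (⅓)*(-30294) = -10098)
(p(m(-6, 10)) - 38915)*(l + 22007) = (0 - 38915)*(-10098 + 22007) = -38915*11909 = -463438735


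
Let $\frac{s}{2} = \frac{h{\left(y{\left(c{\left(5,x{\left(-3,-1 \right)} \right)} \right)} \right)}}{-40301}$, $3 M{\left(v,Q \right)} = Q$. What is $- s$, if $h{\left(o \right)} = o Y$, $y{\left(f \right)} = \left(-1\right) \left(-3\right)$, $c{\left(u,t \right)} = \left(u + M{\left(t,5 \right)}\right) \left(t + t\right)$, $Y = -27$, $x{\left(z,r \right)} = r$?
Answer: $- \frac{162}{40301} \approx -0.0040198$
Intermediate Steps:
$M{\left(v,Q \right)} = \frac{Q}{3}$
$c{\left(u,t \right)} = 2 t \left(\frac{5}{3} + u\right)$ ($c{\left(u,t \right)} = \left(u + \frac{1}{3} \cdot 5\right) \left(t + t\right) = \left(u + \frac{5}{3}\right) 2 t = \left(\frac{5}{3} + u\right) 2 t = 2 t \left(\frac{5}{3} + u\right)$)
$y{\left(f \right)} = 3$
$h{\left(o \right)} = - 27 o$ ($h{\left(o \right)} = o \left(-27\right) = - 27 o$)
$s = \frac{162}{40301}$ ($s = 2 \frac{\left(-27\right) 3}{-40301} = 2 \left(\left(-81\right) \left(- \frac{1}{40301}\right)\right) = 2 \cdot \frac{81}{40301} = \frac{162}{40301} \approx 0.0040198$)
$- s = \left(-1\right) \frac{162}{40301} = - \frac{162}{40301}$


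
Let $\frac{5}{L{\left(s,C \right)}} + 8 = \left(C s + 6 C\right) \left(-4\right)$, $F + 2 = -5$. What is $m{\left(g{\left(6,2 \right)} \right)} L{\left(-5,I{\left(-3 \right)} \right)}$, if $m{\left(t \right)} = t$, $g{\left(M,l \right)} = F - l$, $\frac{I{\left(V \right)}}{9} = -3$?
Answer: $- \frac{9}{20} \approx -0.45$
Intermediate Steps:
$F = -7$ ($F = -2 - 5 = -7$)
$I{\left(V \right)} = -27$ ($I{\left(V \right)} = 9 \left(-3\right) = -27$)
$L{\left(s,C \right)} = \frac{5}{-8 - 24 C - 4 C s}$ ($L{\left(s,C \right)} = \frac{5}{-8 + \left(C s + 6 C\right) \left(-4\right)} = \frac{5}{-8 + \left(6 C + C s\right) \left(-4\right)} = \frac{5}{-8 - \left(24 C + 4 C s\right)} = \frac{5}{-8 - 24 C - 4 C s}$)
$g{\left(M,l \right)} = -7 - l$
$m{\left(g{\left(6,2 \right)} \right)} L{\left(-5,I{\left(-3 \right)} \right)} = \left(-7 - 2\right) \left(- \frac{5}{8 + 24 \left(-27\right) + 4 \left(-27\right) \left(-5\right)}\right) = \left(-7 - 2\right) \left(- \frac{5}{8 - 648 + 540}\right) = - 9 \left(- \frac{5}{-100}\right) = - 9 \left(\left(-5\right) \left(- \frac{1}{100}\right)\right) = \left(-9\right) \frac{1}{20} = - \frac{9}{20}$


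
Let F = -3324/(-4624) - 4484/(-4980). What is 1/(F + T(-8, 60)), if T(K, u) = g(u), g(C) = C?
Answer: 1439220/88683671 ≈ 0.016229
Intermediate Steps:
T(K, u) = u
F = 2330471/1439220 (F = -3324*(-1/4624) - 4484*(-1/4980) = 831/1156 + 1121/1245 = 2330471/1439220 ≈ 1.6193)
1/(F + T(-8, 60)) = 1/(2330471/1439220 + 60) = 1/(88683671/1439220) = 1439220/88683671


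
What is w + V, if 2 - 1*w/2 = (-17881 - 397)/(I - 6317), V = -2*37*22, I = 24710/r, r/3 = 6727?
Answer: -29675801692/18208381 ≈ -1629.8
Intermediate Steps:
r = 20181 (r = 3*6727 = 20181)
I = 3530/2883 (I = 24710/20181 = 24710*(1/20181) = 3530/2883 ≈ 1.2244)
V = -1628 (V = -74*22 = -1628)
w = -32557424/18208381 (w = 4 - 2*(-17881 - 397)/(3530/2883 - 6317) = 4 - (-36556)/(-18208381/2883) = 4 - (-36556)*(-2883)/18208381 = 4 - 2*52695474/18208381 = 4 - 105390948/18208381 = -32557424/18208381 ≈ -1.7880)
w + V = -32557424/18208381 - 1628 = -29675801692/18208381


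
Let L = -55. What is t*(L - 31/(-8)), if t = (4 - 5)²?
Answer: -409/8 ≈ -51.125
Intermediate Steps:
t = 1 (t = (-1)² = 1)
t*(L - 31/(-8)) = 1*(-55 - 31/(-8)) = 1*(-55 - 31*(-⅛)) = 1*(-55 + 31/8) = 1*(-409/8) = -409/8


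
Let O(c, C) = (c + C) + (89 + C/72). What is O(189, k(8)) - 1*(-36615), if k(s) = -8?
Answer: 331964/9 ≈ 36885.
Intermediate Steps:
O(c, C) = 89 + c + 73*C/72 (O(c, C) = (C + c) + (89 + C*(1/72)) = (C + c) + (89 + C/72) = 89 + c + 73*C/72)
O(189, k(8)) - 1*(-36615) = (89 + 189 + (73/72)*(-8)) - 1*(-36615) = (89 + 189 - 73/9) + 36615 = 2429/9 + 36615 = 331964/9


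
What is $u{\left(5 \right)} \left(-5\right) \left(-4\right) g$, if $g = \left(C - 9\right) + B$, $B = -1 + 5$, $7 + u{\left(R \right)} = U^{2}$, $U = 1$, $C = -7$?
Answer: $1440$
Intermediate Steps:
$u{\left(R \right)} = -6$ ($u{\left(R \right)} = -7 + 1^{2} = -7 + 1 = -6$)
$B = 4$
$g = -12$ ($g = \left(-7 - 9\right) + 4 = -16 + 4 = -12$)
$u{\left(5 \right)} \left(-5\right) \left(-4\right) g = \left(-6\right) \left(-5\right) \left(-4\right) \left(-12\right) = 30 \left(-4\right) \left(-12\right) = \left(-120\right) \left(-12\right) = 1440$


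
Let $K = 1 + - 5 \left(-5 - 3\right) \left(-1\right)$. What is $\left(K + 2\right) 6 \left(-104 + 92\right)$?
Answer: $2664$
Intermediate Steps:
$K = -39$ ($K = 1 + \left(-5\right) \left(-8\right) \left(-1\right) = 1 + 40 \left(-1\right) = 1 - 40 = -39$)
$\left(K + 2\right) 6 \left(-104 + 92\right) = \left(-39 + 2\right) 6 \left(-104 + 92\right) = \left(-37\right) 6 \left(-12\right) = \left(-222\right) \left(-12\right) = 2664$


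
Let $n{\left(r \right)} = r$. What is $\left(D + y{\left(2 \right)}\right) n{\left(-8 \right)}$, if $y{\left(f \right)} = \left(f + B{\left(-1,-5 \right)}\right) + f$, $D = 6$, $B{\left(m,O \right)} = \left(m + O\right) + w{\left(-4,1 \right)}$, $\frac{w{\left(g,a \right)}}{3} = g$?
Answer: $64$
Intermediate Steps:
$w{\left(g,a \right)} = 3 g$
$B{\left(m,O \right)} = -12 + O + m$ ($B{\left(m,O \right)} = \left(m + O\right) + 3 \left(-4\right) = \left(O + m\right) - 12 = -12 + O + m$)
$y{\left(f \right)} = -18 + 2 f$ ($y{\left(f \right)} = \left(f - 18\right) + f = \left(-18 + f\right) + f = -18 + 2 f$)
$\left(D + y{\left(2 \right)}\right) n{\left(-8 \right)} = \left(6 + \left(-18 + 2 \cdot 2\right)\right) \left(-8\right) = \left(6 + \left(-18 + 4\right)\right) \left(-8\right) = \left(6 - 14\right) \left(-8\right) = \left(-8\right) \left(-8\right) = 64$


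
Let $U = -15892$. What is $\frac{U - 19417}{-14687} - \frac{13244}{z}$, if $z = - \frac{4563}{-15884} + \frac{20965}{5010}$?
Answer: $- \frac{1546668309169631}{522664345003} \approx -2959.2$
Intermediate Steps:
$z = \frac{35586869}{7957884}$ ($z = \left(-4563\right) \left(- \frac{1}{15884}\right) + 20965 \cdot \frac{1}{5010} = \frac{4563}{15884} + \frac{4193}{1002} = \frac{35586869}{7957884} \approx 4.4719$)
$\frac{U - 19417}{-14687} - \frac{13244}{z} = \frac{-15892 - 19417}{-14687} - \frac{13244}{\frac{35586869}{7957884}} = \left(-35309\right) \left(- \frac{1}{14687}\right) - \frac{105394215696}{35586869} = \frac{35309}{14687} - \frac{105394215696}{35586869} = - \frac{1546668309169631}{522664345003}$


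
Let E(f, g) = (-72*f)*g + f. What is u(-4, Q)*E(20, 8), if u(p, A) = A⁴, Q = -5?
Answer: -7187500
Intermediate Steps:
E(f, g) = f - 72*f*g (E(f, g) = -72*f*g + f = f - 72*f*g)
u(-4, Q)*E(20, 8) = (-5)⁴*(20*(1 - 72*8)) = 625*(20*(1 - 576)) = 625*(20*(-575)) = 625*(-11500) = -7187500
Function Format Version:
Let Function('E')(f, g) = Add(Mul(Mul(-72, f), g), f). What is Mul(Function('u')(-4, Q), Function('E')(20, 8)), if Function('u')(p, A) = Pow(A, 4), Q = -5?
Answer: -7187500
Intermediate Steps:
Function('E')(f, g) = Add(f, Mul(-72, f, g)) (Function('E')(f, g) = Add(Mul(-72, f, g), f) = Add(f, Mul(-72, f, g)))
Mul(Function('u')(-4, Q), Function('E')(20, 8)) = Mul(Pow(-5, 4), Mul(20, Add(1, Mul(-72, 8)))) = Mul(625, Mul(20, Add(1, -576))) = Mul(625, Mul(20, -575)) = Mul(625, -11500) = -7187500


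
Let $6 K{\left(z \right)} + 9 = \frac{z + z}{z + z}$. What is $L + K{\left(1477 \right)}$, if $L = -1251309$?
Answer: $- \frac{3753931}{3} \approx -1.2513 \cdot 10^{6}$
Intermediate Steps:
$K{\left(z \right)} = - \frac{4}{3}$ ($K{\left(z \right)} = - \frac{3}{2} + \frac{\left(z + z\right) \frac{1}{z + z}}{6} = - \frac{3}{2} + \frac{2 z \frac{1}{2 z}}{6} = - \frac{3}{2} + \frac{1}{6} \cdot 1 = - \frac{3}{2} + \frac{1}{6} = - \frac{4}{3}$)
$L + K{\left(1477 \right)} = -1251309 - \frac{4}{3} = - \frac{3753931}{3}$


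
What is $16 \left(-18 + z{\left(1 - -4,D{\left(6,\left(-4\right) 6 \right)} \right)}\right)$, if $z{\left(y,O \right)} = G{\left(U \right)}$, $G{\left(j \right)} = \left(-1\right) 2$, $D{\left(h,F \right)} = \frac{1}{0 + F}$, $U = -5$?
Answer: $-320$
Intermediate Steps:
$D{\left(h,F \right)} = \frac{1}{F}$
$G{\left(j \right)} = -2$
$z{\left(y,O \right)} = -2$
$16 \left(-18 + z{\left(1 - -4,D{\left(6,\left(-4\right) 6 \right)} \right)}\right) = 16 \left(-18 - 2\right) = 16 \left(-20\right) = -320$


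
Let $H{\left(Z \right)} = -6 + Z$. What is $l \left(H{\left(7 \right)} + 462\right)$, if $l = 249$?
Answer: $115287$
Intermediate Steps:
$l \left(H{\left(7 \right)} + 462\right) = 249 \left(\left(-6 + 7\right) + 462\right) = 249 \left(1 + 462\right) = 249 \cdot 463 = 115287$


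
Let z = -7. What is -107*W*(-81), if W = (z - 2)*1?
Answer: -78003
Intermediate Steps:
W = -9 (W = (-7 - 2)*1 = -9*1 = -9)
-107*W*(-81) = -107*(-9)*(-81) = 963*(-81) = -78003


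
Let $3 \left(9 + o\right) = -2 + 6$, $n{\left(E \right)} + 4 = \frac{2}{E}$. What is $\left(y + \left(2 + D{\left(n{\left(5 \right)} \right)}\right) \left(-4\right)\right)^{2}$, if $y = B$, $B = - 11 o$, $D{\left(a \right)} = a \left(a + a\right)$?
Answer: $\frac{4206601}{5625} \approx 747.84$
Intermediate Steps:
$n{\left(E \right)} = -4 + \frac{2}{E}$
$o = - \frac{23}{3}$ ($o = -9 + \frac{-2 + 6}{3} = -9 + \frac{1}{3} \cdot 4 = -9 + \frac{4}{3} = - \frac{23}{3} \approx -7.6667$)
$D{\left(a \right)} = 2 a^{2}$ ($D{\left(a \right)} = a 2 a = 2 a^{2}$)
$B = \frac{253}{3}$ ($B = \left(-11\right) \left(- \frac{23}{3}\right) = \frac{253}{3} \approx 84.333$)
$y = \frac{253}{3} \approx 84.333$
$\left(y + \left(2 + D{\left(n{\left(5 \right)} \right)}\right) \left(-4\right)\right)^{2} = \left(\frac{253}{3} + \left(2 + 2 \left(-4 + \frac{2}{5}\right)^{2}\right) \left(-4\right)\right)^{2} = \left(\frac{253}{3} + \left(2 + 2 \left(- \frac{18}{5}\right)^{2}\right) \left(-4\right)\right)^{2} = \left(\frac{253}{3} + \left(2 + 2 \cdot \frac{324}{25}\right) \left(-4\right)\right)^{2} = \left(\frac{253}{3} + \left(2 + \frac{648}{25}\right) \left(-4\right)\right)^{2} = \left(\frac{253}{3} + \frac{698}{25} \left(-4\right)\right)^{2} = \left(\frac{253}{3} - \frac{2792}{25}\right)^{2} = \left(- \frac{2051}{75}\right)^{2} = \frac{4206601}{5625}$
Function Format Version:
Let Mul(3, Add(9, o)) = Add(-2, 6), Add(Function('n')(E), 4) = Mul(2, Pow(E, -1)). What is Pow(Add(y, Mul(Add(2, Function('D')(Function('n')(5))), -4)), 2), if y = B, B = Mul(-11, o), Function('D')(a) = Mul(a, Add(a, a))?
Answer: Rational(4206601, 5625) ≈ 747.84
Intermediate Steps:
Function('n')(E) = Add(-4, Mul(2, Pow(E, -1)))
o = Rational(-23, 3) (o = Add(-9, Mul(Rational(1, 3), Add(-2, 6))) = Add(-9, Mul(Rational(1, 3), 4)) = Add(-9, Rational(4, 3)) = Rational(-23, 3) ≈ -7.6667)
Function('D')(a) = Mul(2, Pow(a, 2)) (Function('D')(a) = Mul(a, Mul(2, a)) = Mul(2, Pow(a, 2)))
B = Rational(253, 3) (B = Mul(-11, Rational(-23, 3)) = Rational(253, 3) ≈ 84.333)
y = Rational(253, 3) ≈ 84.333
Pow(Add(y, Mul(Add(2, Function('D')(Function('n')(5))), -4)), 2) = Pow(Add(Rational(253, 3), Mul(Add(2, Mul(2, Pow(Add(-4, Mul(2, Pow(5, -1))), 2))), -4)), 2) = Pow(Add(Rational(253, 3), Mul(Add(2, Mul(2, Pow(Add(-4, Mul(2, Rational(1, 5))), 2))), -4)), 2) = Pow(Add(Rational(253, 3), Mul(Add(2, Mul(2, Pow(Add(-4, Rational(2, 5)), 2))), -4)), 2) = Pow(Add(Rational(253, 3), Mul(Add(2, Mul(2, Pow(Rational(-18, 5), 2))), -4)), 2) = Pow(Add(Rational(253, 3), Mul(Add(2, Mul(2, Rational(324, 25))), -4)), 2) = Pow(Add(Rational(253, 3), Mul(Add(2, Rational(648, 25)), -4)), 2) = Pow(Add(Rational(253, 3), Mul(Rational(698, 25), -4)), 2) = Pow(Add(Rational(253, 3), Rational(-2792, 25)), 2) = Pow(Rational(-2051, 75), 2) = Rational(4206601, 5625)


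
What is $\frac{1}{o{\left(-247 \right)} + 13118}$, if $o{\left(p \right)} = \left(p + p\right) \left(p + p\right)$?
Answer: $\frac{1}{257154} \approx 3.8887 \cdot 10^{-6}$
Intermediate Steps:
$o{\left(p \right)} = 4 p^{2}$ ($o{\left(p \right)} = 2 p 2 p = 4 p^{2}$)
$\frac{1}{o{\left(-247 \right)} + 13118} = \frac{1}{4 \left(-247\right)^{2} + 13118} = \frac{1}{4 \cdot 61009 + 13118} = \frac{1}{244036 + 13118} = \frac{1}{257154}$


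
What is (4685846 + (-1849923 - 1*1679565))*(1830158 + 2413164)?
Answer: 4906799341276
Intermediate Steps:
(4685846 + (-1849923 - 1*1679565))*(1830158 + 2413164) = (4685846 + (-1849923 - 1679565))*4243322 = (4685846 - 3529488)*4243322 = 1156358*4243322 = 4906799341276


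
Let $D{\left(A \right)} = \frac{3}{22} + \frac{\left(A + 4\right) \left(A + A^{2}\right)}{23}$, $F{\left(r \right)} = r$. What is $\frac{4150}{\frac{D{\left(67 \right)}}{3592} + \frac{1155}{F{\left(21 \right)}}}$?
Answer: $\frac{7542840800}{107081901} \approx 70.44$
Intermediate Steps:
$D{\left(A \right)} = \frac{3}{22} + \frac{\left(4 + A\right) \left(A + A^{2}\right)}{23}$ ($D{\left(A \right)} = 3 \cdot \frac{1}{22} + \left(4 + A\right) \left(A + A^{2}\right) \frac{1}{23} = \frac{3}{22} + \frac{\left(4 + A\right) \left(A + A^{2}\right)}{23}$)
$\frac{4150}{\frac{D{\left(67 \right)}}{3592} + \frac{1155}{F{\left(21 \right)}}} = \frac{4150}{\frac{\frac{3}{22} + \frac{67^{3}}{23} + \frac{4}{23} \cdot 67 + \frac{5 \cdot 67^{2}}{23}}{3592} + \frac{1155}{21}} = \frac{4150}{\left(\frac{3}{22} + \frac{1}{23} \cdot 300763 + \frac{268}{23} + \frac{5}{23} \cdot 4489\right) \frac{1}{3592} + 1155 \cdot \frac{1}{21}} = \frac{4150}{\left(\frac{3}{22} + \frac{300763}{23} + \frac{268}{23} + \frac{22445}{23}\right) \frac{1}{3592} + 55} = \frac{4150}{\frac{7116541}{506} \cdot \frac{1}{3592} + 55} = \frac{4150}{\frac{7116541}{1817552} + 55} = \frac{4150}{\frac{107081901}{1817552}} = 4150 \cdot \frac{1817552}{107081901} = \frac{7542840800}{107081901}$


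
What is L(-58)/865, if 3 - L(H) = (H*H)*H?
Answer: 39023/173 ≈ 225.57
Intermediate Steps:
L(H) = 3 - H**3 (L(H) = 3 - H*H*H = 3 - H**2*H = 3 - H**3)
L(-58)/865 = (3 - 1*(-58)**3)/865 = (3 - 1*(-195112))*(1/865) = (3 + 195112)*(1/865) = 195115*(1/865) = 39023/173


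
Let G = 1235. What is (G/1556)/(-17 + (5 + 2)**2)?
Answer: 1235/49792 ≈ 0.024803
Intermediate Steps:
(G/1556)/(-17 + (5 + 2)**2) = (1235/1556)/(-17 + (5 + 2)**2) = (1235*(1/1556))/(-17 + 7**2) = (1235/1556)/(-17 + 49) = (1235/1556)/32 = (1/32)*(1235/1556) = 1235/49792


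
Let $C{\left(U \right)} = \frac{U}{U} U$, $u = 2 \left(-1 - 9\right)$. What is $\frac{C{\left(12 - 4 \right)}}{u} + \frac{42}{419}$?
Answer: $- \frac{628}{2095} \approx -0.29976$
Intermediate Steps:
$u = -20$ ($u = 2 \left(-10\right) = -20$)
$C{\left(U \right)} = U$ ($C{\left(U \right)} = 1 U = U$)
$\frac{C{\left(12 - 4 \right)}}{u} + \frac{42}{419} = \frac{12 - 4}{-20} + \frac{42}{419} = \left(12 - 4\right) \left(- \frac{1}{20}\right) + 42 \cdot \frac{1}{419} = 8 \left(- \frac{1}{20}\right) + \frac{42}{419} = - \frac{2}{5} + \frac{42}{419} = - \frac{628}{2095}$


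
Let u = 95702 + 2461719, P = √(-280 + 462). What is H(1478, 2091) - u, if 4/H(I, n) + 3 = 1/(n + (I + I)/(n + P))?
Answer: -27527813064054698666/10763890149457 - 739*√182/10763890149457 ≈ -2.5574e+6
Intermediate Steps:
P = √182 ≈ 13.491
u = 2557421
H(I, n) = 4/(-3 + 1/(n + 2*I/(n + √182))) (H(I, n) = 4/(-3 + 1/(n + (I + I)/(n + √182))) = 4/(-3 + 1/(n + (2*I)/(n + √182))) = 4/(-3 + 1/(n + 2*I/(n + √182))))
H(1478, 2091) - u = 4*(-1*2091² - 2*1478 - 1*2091*√182)/(-1*2091 - √182 + 3*2091² + 6*1478 + 3*2091*√182) - 1*2557421 = 4*(-1*4372281 - 2956 - 2091*√182)/(-2091 - √182 + 3*4372281 + 8868 + 6273*√182) - 2557421 = 4*(-4372281 - 2956 - 2091*√182)/(-2091 - √182 + 13116843 + 8868 + 6273*√182) - 2557421 = 4*(-4375237 - 2091*√182)/(13123620 + 6272*√182) - 2557421 = -2557421 + 4*(-4375237 - 2091*√182)/(13123620 + 6272*√182)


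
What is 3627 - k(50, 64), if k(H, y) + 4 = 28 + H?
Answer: 3553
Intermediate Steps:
k(H, y) = 24 + H (k(H, y) = -4 + (28 + H) = 24 + H)
3627 - k(50, 64) = 3627 - (24 + 50) = 3627 - 1*74 = 3627 - 74 = 3553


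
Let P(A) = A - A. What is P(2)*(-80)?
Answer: 0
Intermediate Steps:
P(A) = 0
P(2)*(-80) = 0*(-80) = 0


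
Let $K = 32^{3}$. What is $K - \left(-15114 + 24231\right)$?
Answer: $23651$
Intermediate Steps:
$K = 32768$
$K - \left(-15114 + 24231\right) = 32768 - \left(-15114 + 24231\right) = 32768 - 9117 = 23651$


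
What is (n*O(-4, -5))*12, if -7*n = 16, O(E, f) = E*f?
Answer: -3840/7 ≈ -548.57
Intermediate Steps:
n = -16/7 (n = -1/7*16 = -16/7 ≈ -2.2857)
(n*O(-4, -5))*12 = -(-64)*(-5)/7*12 = -16/7*20*12 = -320/7*12 = -3840/7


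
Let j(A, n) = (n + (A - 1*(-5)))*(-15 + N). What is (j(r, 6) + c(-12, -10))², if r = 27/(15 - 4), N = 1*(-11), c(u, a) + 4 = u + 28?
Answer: 13808656/121 ≈ 1.1412e+5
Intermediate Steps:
c(u, a) = 24 + u (c(u, a) = -4 + (u + 28) = -4 + (28 + u) = 24 + u)
N = -11
r = 27/11 ≈ 2.4545
j(A, n) = -130 - 26*A - 26*n (j(A, n) = (n + (A - 1*(-5)))*(-15 - 11) = (n + (A + 5))*(-26) = (n + (5 + A))*(-26) = (5 + A + n)*(-26) = -130 - 26*A - 26*n)
(j(r, 6) + c(-12, -10))² = ((-130 - 26*27/11 - 26*6) + (24 - 12))² = ((-130 - 702/11 - 156) + 12)² = (-3848/11 + 12)² = (-3716/11)² = 13808656/121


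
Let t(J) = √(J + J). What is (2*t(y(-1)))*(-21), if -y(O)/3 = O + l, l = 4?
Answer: -126*I*√2 ≈ -178.19*I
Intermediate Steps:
y(O) = -12 - 3*O (y(O) = -3*(O + 4) = -3*(4 + O) = -12 - 3*O)
t(J) = √2*√J (t(J) = √(2*J) = √2*√J)
(2*t(y(-1)))*(-21) = (2*(√2*√(-12 - 3*(-1))))*(-21) = (2*(√2*√(-12 + 3)))*(-21) = (2*(√2*√(-9)))*(-21) = (2*(√2*(3*I)))*(-21) = (2*(3*I*√2))*(-21) = (6*I*√2)*(-21) = -126*I*√2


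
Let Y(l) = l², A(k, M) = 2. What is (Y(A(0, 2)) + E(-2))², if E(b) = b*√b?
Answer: 8 - 16*I*√2 ≈ 8.0 - 22.627*I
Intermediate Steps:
E(b) = b^(3/2)
(Y(A(0, 2)) + E(-2))² = (2² + (-2)^(3/2))² = (4 - 2*I*√2)²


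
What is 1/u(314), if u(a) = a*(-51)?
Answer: -1/16014 ≈ -6.2445e-5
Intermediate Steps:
u(a) = -51*a
1/u(314) = 1/(-51*314) = 1/(-16014) = -1/16014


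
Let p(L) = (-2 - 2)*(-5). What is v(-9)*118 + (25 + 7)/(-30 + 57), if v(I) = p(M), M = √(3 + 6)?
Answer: 63752/27 ≈ 2361.2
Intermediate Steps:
M = 3 (M = √9 = 3)
p(L) = 20 (p(L) = -4*(-5) = 20)
v(I) = 20
v(-9)*118 + (25 + 7)/(-30 + 57) = 20*118 + (25 + 7)/(-30 + 57) = 2360 + 32/27 = 63752/27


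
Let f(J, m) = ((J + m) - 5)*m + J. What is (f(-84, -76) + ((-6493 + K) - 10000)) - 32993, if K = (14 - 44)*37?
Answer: -38140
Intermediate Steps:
f(J, m) = J + m*(-5 + J + m) (f(J, m) = (-5 + J + m)*m + J = m*(-5 + J + m) + J = J + m*(-5 + J + m))
K = -1110 (K = -30*37 = -1110)
(f(-84, -76) + ((-6493 + K) - 10000)) - 32993 = ((-84 + (-76)**2 - 5*(-76) - 84*(-76)) + ((-6493 - 1110) - 10000)) - 32993 = ((-84 + 5776 + 380 + 6384) + (-7603 - 10000)) - 32993 = (12456 - 17603) - 32993 = -5147 - 32993 = -38140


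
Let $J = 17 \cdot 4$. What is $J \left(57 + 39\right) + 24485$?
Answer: $31013$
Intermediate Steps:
$J = 68$
$J \left(57 + 39\right) + 24485 = 68 \left(57 + 39\right) + 24485 = 68 \cdot 96 + 24485 = 6528 + 24485 = 31013$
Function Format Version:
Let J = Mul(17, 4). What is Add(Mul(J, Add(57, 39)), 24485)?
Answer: 31013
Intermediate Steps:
J = 68
Add(Mul(J, Add(57, 39)), 24485) = Add(Mul(68, Add(57, 39)), 24485) = Add(Mul(68, 96), 24485) = Add(6528, 24485) = 31013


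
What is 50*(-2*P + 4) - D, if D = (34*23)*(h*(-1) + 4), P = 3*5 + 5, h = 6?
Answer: -236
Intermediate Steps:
P = 20 (P = 15 + 5 = 20)
D = -1564 (D = (34*23)*(6*(-1) + 4) = 782*(-6 + 4) = 782*(-2) = -1564)
50*(-2*P + 4) - D = 50*(-2*20 + 4) - 1*(-1564) = 50*(-40 + 4) + 1564 = 50*(-36) + 1564 = -1800 + 1564 = -236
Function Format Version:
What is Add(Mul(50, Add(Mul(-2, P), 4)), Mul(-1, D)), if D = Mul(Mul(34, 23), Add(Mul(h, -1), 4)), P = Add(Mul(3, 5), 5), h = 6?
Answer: -236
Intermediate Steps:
P = 20 (P = Add(15, 5) = 20)
D = -1564 (D = Mul(Mul(34, 23), Add(Mul(6, -1), 4)) = Mul(782, Add(-6, 4)) = Mul(782, -2) = -1564)
Add(Mul(50, Add(Mul(-2, P), 4)), Mul(-1, D)) = Add(Mul(50, Add(Mul(-2, 20), 4)), Mul(-1, -1564)) = Add(Mul(50, Add(-40, 4)), 1564) = Add(Mul(50, -36), 1564) = Add(-1800, 1564) = -236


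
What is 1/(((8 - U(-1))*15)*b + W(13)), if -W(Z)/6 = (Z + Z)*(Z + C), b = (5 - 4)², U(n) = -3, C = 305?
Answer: -1/49443 ≈ -2.0225e-5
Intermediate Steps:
b = 1 (b = 1² = 1)
W(Z) = -12*Z*(305 + Z) (W(Z) = -6*(Z + Z)*(Z + 305) = -6*2*Z*(305 + Z) = -12*Z*(305 + Z))
1/(((8 - U(-1))*15)*b + W(13)) = 1/(((8 - 1*(-3))*15)*1 - 12*13*(305 + 13)) = 1/(((8 + 3)*15)*1 - 12*13*318) = 1/((11*15)*1 - 49608) = 1/(165*1 - 49608) = 1/(165 - 49608) = 1/(-49443) = -1/49443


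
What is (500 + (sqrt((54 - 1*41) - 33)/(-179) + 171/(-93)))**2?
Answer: 7641337884989/30791401 - 61772*I*sqrt(5)/5549 ≈ 2.4816e+5 - 24.892*I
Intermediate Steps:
(500 + (sqrt((54 - 1*41) - 33)/(-179) + 171/(-93)))**2 = (500 + (sqrt((54 - 41) - 33)*(-1/179) + 171*(-1/93)))**2 = (500 + (sqrt(13 - 33)*(-1/179) - 57/31))**2 = (500 + (sqrt(-20)*(-1/179) - 57/31))**2 = (500 + ((2*I*sqrt(5))*(-1/179) - 57/31))**2 = (500 + (-2*I*sqrt(5)/179 - 57/31))**2 = (500 + (-57/31 - 2*I*sqrt(5)/179))**2 = (15443/31 - 2*I*sqrt(5)/179)**2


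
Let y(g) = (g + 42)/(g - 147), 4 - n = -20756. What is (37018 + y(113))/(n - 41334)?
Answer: -1258457/699516 ≈ -1.7990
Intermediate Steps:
n = 20760 (n = 4 - 1*(-20756) = 4 + 20756 = 20760)
y(g) = (42 + g)/(-147 + g)
(37018 + y(113))/(n - 41334) = (37018 + (42 + 113)/(-147 + 113))/(20760 - 41334) = (37018 + 155/(-34))/(-20574) = (37018 - 1/34*155)*(-1/20574) = (37018 - 155/34)*(-1/20574) = (1258457/34)*(-1/20574) = -1258457/699516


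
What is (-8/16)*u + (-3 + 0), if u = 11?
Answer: -17/2 ≈ -8.5000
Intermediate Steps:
(-8/16)*u + (-3 + 0) = -8/16*11 + (-3 + 0) = -8*1/16*11 - 3 = -1/2*11 - 3 = -11/2 - 3 = -17/2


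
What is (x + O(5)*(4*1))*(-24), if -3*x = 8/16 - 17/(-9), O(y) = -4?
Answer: 3628/9 ≈ 403.11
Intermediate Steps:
x = -43/54 (x = -(8/16 - 17/(-9))/3 = -(8*(1/16) - 17*(-1/9))/3 = -(1/2 + 17/9)/3 = -1/3*43/18 = -43/54 ≈ -0.79630)
(x + O(5)*(4*1))*(-24) = (-43/54 - 16)*(-24) = -907/54*(-24) = 3628/9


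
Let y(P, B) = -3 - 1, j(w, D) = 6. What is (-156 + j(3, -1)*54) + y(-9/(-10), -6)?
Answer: 164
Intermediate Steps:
y(P, B) = -4
(-156 + j(3, -1)*54) + y(-9/(-10), -6) = (-156 + 6*54) - 4 = (-156 + 324) - 4 = 168 - 4 = 164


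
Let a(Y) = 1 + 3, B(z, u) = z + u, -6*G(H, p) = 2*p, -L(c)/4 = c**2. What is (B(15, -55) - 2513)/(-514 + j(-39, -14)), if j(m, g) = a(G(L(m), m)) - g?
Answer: 2553/496 ≈ 5.1472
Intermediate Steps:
L(c) = -4*c**2
G(H, p) = -p/3
B(z, u) = u + z
a(Y) = 4
j(m, g) = 4 - g
(B(15, -55) - 2513)/(-514 + j(-39, -14)) = ((-55 + 15) - 2513)/(-514 + (4 - 1*(-14))) = (-40 - 2513)/(-514 + (4 + 14)) = -2553/(-514 + 18) = -2553/(-496) = -2553*(-1/496) = 2553/496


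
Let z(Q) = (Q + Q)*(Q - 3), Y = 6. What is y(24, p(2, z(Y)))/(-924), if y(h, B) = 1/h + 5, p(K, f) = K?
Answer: -11/2016 ≈ -0.0054564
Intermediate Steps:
z(Q) = 2*Q*(-3 + Q) (z(Q) = (2*Q)*(-3 + Q) = 2*Q*(-3 + Q))
y(h, B) = 5 + 1/h
y(24, p(2, z(Y)))/(-924) = (5 + 1/24)/(-924) = (5 + 1/24)*(-1/924) = (121/24)*(-1/924) = -11/2016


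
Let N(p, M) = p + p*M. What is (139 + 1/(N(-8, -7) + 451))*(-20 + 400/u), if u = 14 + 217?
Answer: -292707640/115269 ≈ -2539.3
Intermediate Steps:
N(p, M) = p + M*p
u = 231
(139 + 1/(N(-8, -7) + 451))*(-20 + 400/u) = (139 + 1/(-8*(1 - 7) + 451))*(-20 + 400/231) = (139 + 1/(-8*(-6) + 451))*(-20 + 400*(1/231)) = (139 + 1/(48 + 451))*(-20 + 400/231) = (139 + 1/499)*(-4220/231) = (69362/499)*(-4220/231) = -292707640/115269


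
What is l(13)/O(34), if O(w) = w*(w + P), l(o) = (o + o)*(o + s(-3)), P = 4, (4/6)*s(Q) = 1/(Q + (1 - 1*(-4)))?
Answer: 715/2584 ≈ 0.27670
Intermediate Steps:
s(Q) = 3/(2*(5 + Q)) (s(Q) = 3/(2*(Q + (1 - 1*(-4)))) = 3/(2*(Q + (1 + 4))) = 3/(2*(Q + 5)) = 3/(2*(5 + Q)))
l(o) = 2*o*(¾ + o) (l(o) = (o + o)*(o + 3/(2*(5 - 3))) = (2*o)*(o + (3/2)/2) = (2*o)*(o + (3/2)*(½)) = (2*o)*(o + ¾) = (2*o)*(¾ + o) = 2*o*(¾ + o))
O(w) = w*(4 + w) (O(w) = w*(w + 4) = w*(4 + w))
l(13)/O(34) = ((½)*13*(3 + 4*13))/((34*(4 + 34))) = ((½)*13*(3 + 52))/((34*38)) = ((½)*13*55)/1292 = (715/2)*(1/1292) = 715/2584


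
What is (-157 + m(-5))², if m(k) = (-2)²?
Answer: 23409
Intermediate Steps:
m(k) = 4
(-157 + m(-5))² = (-157 + 4)² = (-153)² = 23409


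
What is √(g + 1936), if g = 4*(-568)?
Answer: 4*I*√21 ≈ 18.33*I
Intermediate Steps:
g = -2272
√(g + 1936) = √(-2272 + 1936) = √(-336) = 4*I*√21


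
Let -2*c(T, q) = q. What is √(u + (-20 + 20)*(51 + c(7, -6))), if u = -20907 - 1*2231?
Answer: I*√23138 ≈ 152.11*I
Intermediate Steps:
u = -23138 (u = -20907 - 2231 = -23138)
c(T, q) = -q/2
√(u + (-20 + 20)*(51 + c(7, -6))) = √(-23138 + (-20 + 20)*(51 - ½*(-6))) = √(-23138 + 0*(51 + 3)) = √(-23138 + 0*54) = √(-23138 + 0) = √(-23138) = I*√23138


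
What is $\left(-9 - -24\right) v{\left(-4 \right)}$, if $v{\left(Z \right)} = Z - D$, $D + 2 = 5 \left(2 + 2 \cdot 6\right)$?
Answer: $-1080$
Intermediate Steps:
$D = 68$ ($D = -2 + 5 \left(2 + 2 \cdot 6\right) = -2 + 5 \left(2 + 12\right) = -2 + 5 \cdot 14 = -2 + 70 = 68$)
$v{\left(Z \right)} = -68 + Z$ ($v{\left(Z \right)} = Z - 68 = -68 + Z$)
$\left(-9 - -24\right) v{\left(-4 \right)} = \left(-9 - -24\right) \left(-68 - 4\right) = \left(-9 + \left(-1 + 25\right)\right) \left(-72\right) = \left(-9 + 24\right) \left(-72\right) = 15 \left(-72\right) = -1080$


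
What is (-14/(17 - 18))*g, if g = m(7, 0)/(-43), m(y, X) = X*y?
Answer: 0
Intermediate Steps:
g = 0 (g = (0*7)/(-43) = 0*(-1/43) = 0)
(-14/(17 - 18))*g = (-14/(17 - 18))*0 = (-14/(-1))*0 = -1*(-14)*0 = 14*0 = 0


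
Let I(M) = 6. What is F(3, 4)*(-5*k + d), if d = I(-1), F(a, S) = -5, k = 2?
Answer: 20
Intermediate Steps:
d = 6
F(3, 4)*(-5*k + d) = -5*(-5*2 + 6) = -5*(-10 + 6) = -5*(-4) = 20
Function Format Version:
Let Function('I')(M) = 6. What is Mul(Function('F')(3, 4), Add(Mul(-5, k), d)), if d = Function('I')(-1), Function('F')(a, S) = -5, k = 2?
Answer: 20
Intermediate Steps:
d = 6
Mul(Function('F')(3, 4), Add(Mul(-5, k), d)) = Mul(-5, Add(Mul(-5, 2), 6)) = Mul(-5, Add(-10, 6)) = Mul(-5, -4) = 20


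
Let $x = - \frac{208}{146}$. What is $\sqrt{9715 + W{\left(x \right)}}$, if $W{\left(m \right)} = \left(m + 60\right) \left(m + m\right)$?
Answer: $\frac{\sqrt{50881827}}{73} \approx 97.714$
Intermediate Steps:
$x = - \frac{104}{73}$ ($x = \left(-208\right) \frac{1}{146} = - \frac{104}{73} \approx -1.4247$)
$W{\left(m \right)} = 2 m \left(60 + m\right)$ ($W{\left(m \right)} = \left(60 + m\right) 2 m = 2 m \left(60 + m\right)$)
$\sqrt{9715 + W{\left(x \right)}} = \sqrt{9715 + 2 \left(- \frac{104}{73}\right) \left(60 - \frac{104}{73}\right)} = \sqrt{9715 + 2 \left(- \frac{104}{73}\right) \frac{4276}{73}} = \sqrt{9715 - \frac{889408}{5329}} = \sqrt{\frac{50881827}{5329}} = \frac{\sqrt{50881827}}{73}$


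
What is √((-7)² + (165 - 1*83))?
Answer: √131 ≈ 11.446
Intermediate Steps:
√((-7)² + (165 - 1*83)) = √(49 + (165 - 83)) = √(49 + 82) = √131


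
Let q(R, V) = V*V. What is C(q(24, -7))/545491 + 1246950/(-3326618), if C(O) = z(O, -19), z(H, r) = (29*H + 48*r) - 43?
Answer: -339324899231/907320089719 ≈ -0.37399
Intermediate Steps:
z(H, r) = -43 + 29*H + 48*r
q(R, V) = V**2
C(O) = -955 + 29*O (C(O) = -43 + 29*O + 48*(-19) = -43 + 29*O - 912 = -955 + 29*O)
C(q(24, -7))/545491 + 1246950/(-3326618) = (-955 + 29*(-7)**2)/545491 + 1246950/(-3326618) = (-955 + 29*49)*(1/545491) + 1246950*(-1/3326618) = (-955 + 1421)*(1/545491) - 623475/1663309 = 466*(1/545491) - 623475/1663309 = 466/545491 - 623475/1663309 = -339324899231/907320089719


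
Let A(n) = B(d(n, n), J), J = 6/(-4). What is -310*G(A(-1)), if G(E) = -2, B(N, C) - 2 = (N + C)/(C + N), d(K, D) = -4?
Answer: 620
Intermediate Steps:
J = -3/2 (J = 6*(-1/4) = -3/2 ≈ -1.5000)
B(N, C) = 3 (B(N, C) = 2 + (N + C)/(C + N) = 2 + (C + N)/(C + N) = 2 + 1 = 3)
A(n) = 3
-310*G(A(-1)) = -310*(-2) = 620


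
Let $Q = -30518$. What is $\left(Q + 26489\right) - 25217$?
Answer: $-29246$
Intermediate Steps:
$\left(Q + 26489\right) - 25217 = \left(-30518 + 26489\right) - 25217 = -4029 - 25217 = -29246$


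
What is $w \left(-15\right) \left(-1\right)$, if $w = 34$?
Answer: $510$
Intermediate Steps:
$w \left(-15\right) \left(-1\right) = 34 \left(-15\right) \left(-1\right) = \left(-510\right) \left(-1\right) = 510$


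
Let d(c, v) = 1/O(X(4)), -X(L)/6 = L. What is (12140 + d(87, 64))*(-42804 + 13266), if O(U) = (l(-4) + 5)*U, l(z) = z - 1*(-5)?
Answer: -2868728919/8 ≈ -3.5859e+8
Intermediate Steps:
l(z) = 5 + z (l(z) = z + 5 = 5 + z)
X(L) = -6*L
O(U) = 6*U (O(U) = ((5 - 4) + 5)*U = (1 + 5)*U = 6*U)
d(c, v) = -1/144 (d(c, v) = 1/(6*(-6*4)) = 1/(6*(-24)) = 1/(-144) = -1/144)
(12140 + d(87, 64))*(-42804 + 13266) = (12140 - 1/144)*(-42804 + 13266) = (1748159/144)*(-29538) = -2868728919/8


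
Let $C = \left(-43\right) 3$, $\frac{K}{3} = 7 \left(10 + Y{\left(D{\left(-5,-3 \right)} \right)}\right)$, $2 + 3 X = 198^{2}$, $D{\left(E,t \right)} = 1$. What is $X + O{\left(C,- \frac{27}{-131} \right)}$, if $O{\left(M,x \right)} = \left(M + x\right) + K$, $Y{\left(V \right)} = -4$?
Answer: $\frac{5134364}{393} \approx 13065.0$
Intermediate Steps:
$X = \frac{39202}{3}$ ($X = - \frac{2}{3} + \frac{198^{2}}{3} = - \frac{2}{3} + \frac{1}{3} \cdot 39204 = - \frac{2}{3} + 13068 = \frac{39202}{3} \approx 13067.0$)
$K = 126$ ($K = 3 \cdot 7 \left(10 - 4\right) = 3 \cdot 7 \cdot 6 = 3 \cdot 42 = 126$)
$C = -129$
$O{\left(M,x \right)} = 126 + M + x$ ($O{\left(M,x \right)} = \left(M + x\right) + 126 = 126 + M + x$)
$X + O{\left(C,- \frac{27}{-131} \right)} = \frac{39202}{3} - \left(3 - \frac{27}{131}\right) = \frac{39202}{3} - \frac{366}{131} = \frac{5134364}{393}$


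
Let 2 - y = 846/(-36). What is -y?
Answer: -51/2 ≈ -25.500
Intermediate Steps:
y = 51/2 (y = 2 - 846/(-36) = 2 - 846*(-1)/36 = 2 - 1*(-47/2) = 2 + 47/2 = 51/2 ≈ 25.500)
-y = -1*51/2 = -51/2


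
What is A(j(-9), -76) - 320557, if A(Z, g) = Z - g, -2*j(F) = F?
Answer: -640953/2 ≈ -3.2048e+5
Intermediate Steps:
j(F) = -F/2
A(j(-9), -76) - 320557 = (-1/2*(-9) - 1*(-76)) - 320557 = (9/2 + 76) - 320557 = 161/2 - 320557 = -640953/2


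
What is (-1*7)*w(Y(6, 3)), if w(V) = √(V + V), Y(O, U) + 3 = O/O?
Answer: -14*I ≈ -14.0*I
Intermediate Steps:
Y(O, U) = -2 (Y(O, U) = -3 + O/O = -3 + 1 = -2)
w(V) = √2*√V (w(V) = √(2*V) = √2*√V)
(-1*7)*w(Y(6, 3)) = (-1*7)*(√2*√(-2)) = -7*√2*I*√2 = -14*I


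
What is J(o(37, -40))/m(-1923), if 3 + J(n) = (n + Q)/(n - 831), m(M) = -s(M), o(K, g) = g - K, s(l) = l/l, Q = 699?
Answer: 1673/454 ≈ 3.6850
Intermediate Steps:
s(l) = 1
m(M) = -1 (m(M) = -1*1 = -1)
J(n) = -3 + (699 + n)/(-831 + n) (J(n) = -3 + (n + 699)/(n - 831) = -3 + (699 + n)/(-831 + n))
J(o(37, -40))/m(-1923) = (2*(1596 - (-40 - 1*37))/(-831 + (-40 - 1*37)))/(-1) = (2*(1596 - (-40 - 37))/(-831 + (-40 - 37)))*(-1) = (2*(1596 - 1*(-77))/(-831 - 77))*(-1) = (2*(1596 + 77)/(-908))*(-1) = (2*(-1/908)*1673)*(-1) = -1673/454*(-1) = 1673/454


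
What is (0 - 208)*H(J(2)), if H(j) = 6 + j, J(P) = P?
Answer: -1664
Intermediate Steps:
(0 - 208)*H(J(2)) = (0 - 208)*(6 + 2) = -208*8 = -1664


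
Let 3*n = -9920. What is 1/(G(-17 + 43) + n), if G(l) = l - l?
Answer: -3/9920 ≈ -0.00030242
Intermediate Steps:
n = -9920/3 (n = (⅓)*(-9920) = -9920/3 ≈ -3306.7)
G(l) = 0
1/(G(-17 + 43) + n) = 1/(0 - 9920/3) = 1/(-9920/3) = -3/9920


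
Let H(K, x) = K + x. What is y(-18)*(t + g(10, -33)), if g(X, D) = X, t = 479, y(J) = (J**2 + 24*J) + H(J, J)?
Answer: -70416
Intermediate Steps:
y(J) = J**2 + 26*J (y(J) = (J**2 + 24*J) + (J + J) = (J**2 + 24*J) + 2*J = J**2 + 26*J)
y(-18)*(t + g(10, -33)) = (-18*(26 - 18))*(479 + 10) = -18*8*489 = -144*489 = -70416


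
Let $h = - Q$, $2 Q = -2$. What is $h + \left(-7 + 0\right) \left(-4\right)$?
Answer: $29$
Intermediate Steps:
$Q = -1$ ($Q = \frac{1}{2} \left(-2\right) = -1$)
$h = 1$ ($h = \left(-1\right) \left(-1\right) = 1$)
$h + \left(-7 + 0\right) \left(-4\right) = 1 + \left(-7 + 0\right) \left(-4\right) = 1 - -28 = 1 + 28 = 29$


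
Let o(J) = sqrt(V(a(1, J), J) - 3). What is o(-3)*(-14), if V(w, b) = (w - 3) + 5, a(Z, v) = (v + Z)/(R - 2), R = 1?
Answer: -14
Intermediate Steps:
a(Z, v) = -Z - v (a(Z, v) = (v + Z)/(1 - 2) = (Z + v)/(-1) = (Z + v)*(-1) = -Z - v)
V(w, b) = 2 + w (V(w, b) = (-3 + w) + 5 = 2 + w)
o(J) = sqrt(-2 - J) (o(J) = sqrt((2 + (-1*1 - J)) - 3) = sqrt((2 + (-1 - J)) - 3) = sqrt((1 - J) - 3) = sqrt(-2 - J))
o(-3)*(-14) = sqrt(-2 - 1*(-3))*(-14) = sqrt(-2 + 3)*(-14) = sqrt(1)*(-14) = 1*(-14) = -14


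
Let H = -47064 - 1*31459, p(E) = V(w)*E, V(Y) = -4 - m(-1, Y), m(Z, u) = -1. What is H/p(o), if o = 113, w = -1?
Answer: 78523/339 ≈ 231.63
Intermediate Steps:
V(Y) = -3 (V(Y) = -4 - 1*(-1) = -4 + 1 = -3)
p(E) = -3*E
H = -78523 (H = -47064 - 31459 = -78523)
H/p(o) = -78523/((-3*113)) = -78523/(-339) = -78523*(-1/339) = 78523/339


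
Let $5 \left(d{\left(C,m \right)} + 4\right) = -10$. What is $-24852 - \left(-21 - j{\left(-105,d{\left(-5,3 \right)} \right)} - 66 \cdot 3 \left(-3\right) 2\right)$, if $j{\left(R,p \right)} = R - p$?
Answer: $-26118$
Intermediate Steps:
$d{\left(C,m \right)} = -6$ ($d{\left(C,m \right)} = -4 + \frac{1}{5} \left(-10\right) = -4 - 2 = -6$)
$-24852 - \left(-21 - j{\left(-105,d{\left(-5,3 \right)} \right)} - 66 \cdot 3 \left(-3\right) 2\right) = -24852 - \left(78 - 66 \cdot 3 \left(-3\right) 2\right) = -24852 + \left(\left(-105 + 6\right) - \left(- 66 \left(\left(-9\right) 2\right) - 21\right)\right) = -24852 - \left(78 + 1188\right) = -24852 - 1266 = -26118$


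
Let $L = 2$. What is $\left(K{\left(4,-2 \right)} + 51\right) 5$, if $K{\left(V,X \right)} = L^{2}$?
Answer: $275$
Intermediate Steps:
$K{\left(V,X \right)} = 4$ ($K{\left(V,X \right)} = 2^{2} = 4$)
$\left(K{\left(4,-2 \right)} + 51\right) 5 = \left(4 + 51\right) 5 = 55 \cdot 5 = 275$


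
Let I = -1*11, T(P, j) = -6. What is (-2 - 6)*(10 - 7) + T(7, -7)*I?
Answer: 42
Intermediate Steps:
I = -11
(-2 - 6)*(10 - 7) + T(7, -7)*I = (-2 - 6)*(10 - 7) - 6*(-11) = -8*3 + 66 = -24 + 66 = 42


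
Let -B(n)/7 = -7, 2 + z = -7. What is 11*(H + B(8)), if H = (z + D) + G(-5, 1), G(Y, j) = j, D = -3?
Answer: 418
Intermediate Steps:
z = -9 (z = -2 - 7 = -9)
B(n) = 49 (B(n) = -7*(-7) = 49)
H = -11 (H = (-9 - 3) + 1 = -12 + 1 = -11)
11*(H + B(8)) = 11*(-11 + 49) = 11*38 = 418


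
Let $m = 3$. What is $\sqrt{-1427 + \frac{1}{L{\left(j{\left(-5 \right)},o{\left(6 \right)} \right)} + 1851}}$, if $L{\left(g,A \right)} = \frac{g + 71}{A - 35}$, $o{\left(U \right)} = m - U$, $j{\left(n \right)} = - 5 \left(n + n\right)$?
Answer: $\frac{i \sqrt{143586056893}}{10031} \approx 37.776 i$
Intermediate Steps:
$j{\left(n \right)} = - 10 n$ ($j{\left(n \right)} = - 5 \cdot 2 n = - 10 n$)
$o{\left(U \right)} = 3 - U$
$L{\left(g,A \right)} = \frac{71 + g}{-35 + A}$
$\sqrt{-1427 + \frac{1}{L{\left(j{\left(-5 \right)},o{\left(6 \right)} \right)} + 1851}} = \sqrt{-1427 + \frac{1}{\frac{71 - -50}{-35 + \left(3 - 6\right)} + 1851}} = \sqrt{-1427 + \frac{1}{\frac{71 + 50}{-35 + \left(3 - 6\right)} + 1851}} = \sqrt{-1427 + \frac{1}{\frac{1}{-35 - 3} \cdot 121 + 1851}} = \sqrt{-1427 + \frac{1}{\frac{1}{-38} \cdot 121 + 1851}} = \sqrt{-1427 + \frac{1}{\left(- \frac{1}{38}\right) 121 + 1851}} = \sqrt{-1427 + \frac{1}{- \frac{121}{38} + 1851}} = \sqrt{-1427 + \frac{1}{\frac{70217}{38}}} = \sqrt{-1427 + \frac{38}{70217}} = \sqrt{- \frac{100199621}{70217}} = \frac{i \sqrt{143586056893}}{10031}$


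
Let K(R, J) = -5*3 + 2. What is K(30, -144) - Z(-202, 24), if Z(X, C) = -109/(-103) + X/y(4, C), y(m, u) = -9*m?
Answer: -36467/1854 ≈ -19.669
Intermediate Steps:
K(R, J) = -13 (K(R, J) = -15 + 2 = -13)
Z(X, C) = 109/103 - X/36 (Z(X, C) = -109/(-103) + X/((-9*4)) = -109*(-1/103) + X/(-36) = 109/103 + X*(-1/36) = 109/103 - X/36)
K(30, -144) - Z(-202, 24) = -13 - (109/103 - 1/36*(-202)) = -13 - (109/103 + 101/18) = -13 - 1*12365/1854 = -13 - 12365/1854 = -36467/1854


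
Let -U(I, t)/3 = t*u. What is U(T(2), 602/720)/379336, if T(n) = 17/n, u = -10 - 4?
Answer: 2107/22760160 ≈ 9.2574e-5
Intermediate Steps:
u = -14
U(I, t) = 42*t (U(I, t) = -3*t*(-14) = -(-42)*t = 42*t)
U(T(2), 602/720)/379336 = (42*(602/720))/379336 = (42*(602*(1/720)))*(1/379336) = (42*(301/360))*(1/379336) = (2107/60)*(1/379336) = 2107/22760160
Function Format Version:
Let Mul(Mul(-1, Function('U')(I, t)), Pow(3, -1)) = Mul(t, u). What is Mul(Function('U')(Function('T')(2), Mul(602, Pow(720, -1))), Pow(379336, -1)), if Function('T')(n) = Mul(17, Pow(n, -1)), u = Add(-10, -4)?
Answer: Rational(2107, 22760160) ≈ 9.2574e-5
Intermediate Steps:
u = -14
Function('U')(I, t) = Mul(42, t) (Function('U')(I, t) = Mul(-3, Mul(t, -14)) = Mul(-3, Mul(-14, t)) = Mul(42, t))
Mul(Function('U')(Function('T')(2), Mul(602, Pow(720, -1))), Pow(379336, -1)) = Mul(Mul(42, Mul(602, Pow(720, -1))), Pow(379336, -1)) = Mul(Mul(42, Mul(602, Rational(1, 720))), Rational(1, 379336)) = Mul(Mul(42, Rational(301, 360)), Rational(1, 379336)) = Mul(Rational(2107, 60), Rational(1, 379336)) = Rational(2107, 22760160)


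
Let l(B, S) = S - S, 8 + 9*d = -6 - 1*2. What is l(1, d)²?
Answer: 0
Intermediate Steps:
d = -16/9 (d = -8/9 + (-6 - 1*2)/9 = -8/9 + (-6 - 2)/9 = -8/9 + (⅑)*(-8) = -8/9 - 8/9 = -16/9 ≈ -1.7778)
l(B, S) = 0
l(1, d)² = 0² = 0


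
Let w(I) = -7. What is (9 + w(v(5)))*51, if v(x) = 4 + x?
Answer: 102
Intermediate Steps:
(9 + w(v(5)))*51 = (9 - 7)*51 = 2*51 = 102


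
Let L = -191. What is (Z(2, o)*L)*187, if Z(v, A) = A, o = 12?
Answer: -428604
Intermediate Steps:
(Z(2, o)*L)*187 = (12*(-191))*187 = -2292*187 = -428604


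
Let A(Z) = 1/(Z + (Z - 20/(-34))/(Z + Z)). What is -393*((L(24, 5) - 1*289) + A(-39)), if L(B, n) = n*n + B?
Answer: 4816594638/51061 ≈ 94330.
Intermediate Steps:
L(B, n) = B + n² (L(B, n) = n² + B = B + n²)
A(Z) = 1/(Z + (10/17 + Z)/(2*Z)) (A(Z) = 1/(Z + (Z - 20*(-1/34))/((2*Z))) = 1/(Z + (Z + 10/17)*(1/(2*Z))) = 1/(Z + (10/17 + Z)*(1/(2*Z))) = 1/(Z + (10/17 + Z)/(2*Z)))
-393*((L(24, 5) - 1*289) + A(-39)) = -393*(((24 + 5²) - 1*289) + 34*(-39)/(10 + 17*(-39) + 34*(-39)²)) = -393*(((24 + 25) - 289) + 34*(-39)/(10 - 663 + 34*1521)) = -393*((49 - 289) + 34*(-39)/(10 - 663 + 51714)) = -393*(-240 + 34*(-39)/51061) = -393*(-240 + 34*(-39)*(1/51061)) = -393*(-240 - 1326/51061) = -393*(-12255966/51061) = 4816594638/51061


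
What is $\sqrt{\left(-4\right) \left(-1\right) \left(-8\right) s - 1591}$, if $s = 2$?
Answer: $i \sqrt{1655} \approx 40.682 i$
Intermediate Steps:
$\sqrt{\left(-4\right) \left(-1\right) \left(-8\right) s - 1591} = \sqrt{\left(-4\right) \left(-1\right) \left(-8\right) 2 - 1591} = \sqrt{4 \left(-8\right) 2 - 1591} = \sqrt{\left(-32\right) 2 - 1591} = \sqrt{-64 - 1591} = \sqrt{-1655} = i \sqrt{1655}$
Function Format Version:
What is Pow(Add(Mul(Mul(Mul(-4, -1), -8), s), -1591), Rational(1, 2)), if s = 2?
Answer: Mul(I, Pow(1655, Rational(1, 2))) ≈ Mul(40.682, I)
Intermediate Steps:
Pow(Add(Mul(Mul(Mul(-4, -1), -8), s), -1591), Rational(1, 2)) = Pow(Add(Mul(Mul(Mul(-4, -1), -8), 2), -1591), Rational(1, 2)) = Pow(Add(Mul(Mul(4, -8), 2), -1591), Rational(1, 2)) = Pow(Add(Mul(-32, 2), -1591), Rational(1, 2)) = Pow(Add(-64, -1591), Rational(1, 2)) = Pow(-1655, Rational(1, 2)) = Mul(I, Pow(1655, Rational(1, 2)))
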